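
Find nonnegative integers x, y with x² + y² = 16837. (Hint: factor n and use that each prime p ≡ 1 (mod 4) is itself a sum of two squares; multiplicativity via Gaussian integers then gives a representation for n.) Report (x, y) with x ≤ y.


Step 1: Factor n = 16837 = 113 · 149.
Step 2: Check the mod-4 condition on each prime factor: 113 ≡ 1 (mod 4), exponent 1; 149 ≡ 1 (mod 4), exponent 1.
All primes ≡ 3 (mod 4) appear to even exponent (or don't appear), so by the two-squares theorem n IS expressible as a sum of two squares.
Step 3: Build a representation. Here n = 113 · 149 is a product of primes ≡ 1 (mod 4). Each prime p ≡ 1 (mod 4) is itself a sum of two squares; find a² by testing p − a² for a perfect square:
  113: 113 − 1² = 112, 113 − 2² = 109, 113 − 3² = 104, 113 − 4² = 97, 113 − 5² = 88, 113 − 6² = 77, 113 − 7² = 64 = 8² ⇒ 113 = 7² + 8².
  149: 149 − 1² = 148, 149 − 2² = 145, 149 − 3² = 140, 149 − 4² = 133, 149 − 5² = 124, 149 − 6² = 113, 149 − 7² = 100 = 10² ⇒ 149 = 7² + 10².
  Combine using the Brahmagupta–Fibonacci identity (a² + b²)(c² + d²) = (ac − bd)² + (ad + bc)² = (ac + bd)² + (ad − bc)²:
  113 · 149 = 16837: from (7² + 8²)(7² + 10²), take (7·7 − 8·10, 7·10 + 8·7) = (49 − 80, 70 + 56) = (-31, 126); dropping signs (only squares matter) gives (31, 126); check 31² + 126² = 961 + 15876 = 16837 ✓.
Step 4: Order so x ≤ y and verify: 31² + 126² = 961 + 15876 = 16837 = n. ✓

n = 16837 = 31² + 126² (one valid representation with x ≤ y).


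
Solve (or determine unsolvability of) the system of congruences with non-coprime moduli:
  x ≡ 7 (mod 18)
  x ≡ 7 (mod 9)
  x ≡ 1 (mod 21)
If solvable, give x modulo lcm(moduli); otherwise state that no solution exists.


Moduli 18, 9, 21 are not pairwise coprime, so CRT works modulo lcm(m_i) when all pairwise compatibility conditions hold.
Pairwise compatibility: gcd(m_i, m_j) must divide a_i - a_j for every pair.
Merge one congruence at a time:
  Start: x ≡ 7 (mod 18).
  Combine with x ≡ 7 (mod 9): gcd(18, 9) = 9; 7 - 7 = 0, which IS divisible by 9, so compatible.
    Write x = 7 + 18·t and substitute into x ≡ 7 (mod 9): 18·t ≡ 7 − 7 = 0 (mod 9).
    Divide the congruence (and modulus) by g = 9: 2·t ≡ 0 (mod 1).
    Modulo 1 every t works; take t = 0.
    Then x = 7 + 18·0 = 7, valid modulo lcm(18, 9) = 18: x ≡ 7 (mod 18).
  Combine with x ≡ 1 (mod 21): gcd(18, 21) = 3; 1 - 7 = -6, which IS divisible by 3, so compatible.
    Write x = 7 + 18·t and substitute into x ≡ 1 (mod 21): 18·t ≡ 1 − 7 = -6 (mod 21).
    Divide the congruence (and modulus) by g = 3: 6·t ≡ -2 (mod 7).
    Reduce coefficients mod 7: 6·t ≡ 5 (mod 7).
    The inverse of 6 mod 7 is 6 (since 6·6 = 36 = 5·7 + 1), so t ≡ 6·5 = 30 ≡ 2 (mod 7).
    Then x = 7 + 18·2 = 43, valid modulo lcm(18, 21) = 126: x ≡ 43 (mod 126).
Verify: 43 mod 18 = 7, 43 mod 9 = 7, 43 mod 21 = 1.

x ≡ 43 (mod 126).


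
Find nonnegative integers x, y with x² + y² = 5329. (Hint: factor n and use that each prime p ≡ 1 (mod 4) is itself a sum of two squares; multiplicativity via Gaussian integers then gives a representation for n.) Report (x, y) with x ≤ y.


Step 1: Factor n = 5329 = 73^2.
Step 2: Check the mod-4 condition on each prime factor: 73 ≡ 1 (mod 4), exponent 2.
All primes ≡ 3 (mod 4) appear to even exponent (or don't appear), so by the two-squares theorem n IS expressible as a sum of two squares.
Step 3: Build a representation. Here n = 73 · 73 is a product of primes ≡ 1 (mod 4). Each prime p ≡ 1 (mod 4) is itself a sum of two squares; find a² by testing p − a² for a perfect square:
  73: 73 − 1² = 72, 73 − 2² = 69, 73 − 3² = 64 = 8² ⇒ 73 = 3² + 8².
  Combine using the Brahmagupta–Fibonacci identity (a² + b²)(c² + d²) = (ac − bd)² + (ad + bc)² = (ac + bd)² + (ad − bc)²:
  73 · 73 = 5329: from (3² + 8²)(3² + 8²), take (3·3 − 8·8, 3·8 + 8·3) = (9 − 64, 24 + 24) = (-55, 48); dropping signs (only squares matter) gives (55, 48); check 55² + 48² = 3025 + 2304 = 5329 ✓.
Step 4: Order so x ≤ y and verify: 48² + 55² = 2304 + 3025 = 5329 = n. ✓

n = 5329 = 48² + 55² (one valid representation with x ≤ y).


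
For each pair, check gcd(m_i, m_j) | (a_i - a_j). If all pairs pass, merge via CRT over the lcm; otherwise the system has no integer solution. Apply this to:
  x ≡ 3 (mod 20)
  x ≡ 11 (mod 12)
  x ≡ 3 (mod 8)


Moduli 20, 12, 8 are not pairwise coprime, so CRT works modulo lcm(m_i) when all pairwise compatibility conditions hold.
Pairwise compatibility: gcd(m_i, m_j) must divide a_i - a_j for every pair.
Merge one congruence at a time:
  Start: x ≡ 3 (mod 20).
  Combine with x ≡ 11 (mod 12): gcd(20, 12) = 4; 11 - 3 = 8, which IS divisible by 4, so compatible.
    Write x = 3 + 20·t and substitute into x ≡ 11 (mod 12): 20·t ≡ 11 − 3 = 8 (mod 12).
    Divide the congruence (and modulus) by g = 4: 5·t ≡ 2 (mod 3).
    Reduce coefficients mod 3: 2·t ≡ 2 (mod 3).
    The inverse of 2 mod 3 is 2 (since 2·2 = 4 = 1·3 + 1), so t ≡ 2·2 = 4 ≡ 1 (mod 3).
    Then x = 3 + 20·1 = 23, valid modulo lcm(20, 12) = 60: x ≡ 23 (mod 60).
  Combine with x ≡ 3 (mod 8): gcd(60, 8) = 4; 3 - 23 = -20, which IS divisible by 4, so compatible.
    Write x = 23 + 60·t and substitute into x ≡ 3 (mod 8): 60·t ≡ 3 − 23 = -20 (mod 8).
    Divide the congruence (and modulus) by g = 4: 15·t ≡ -5 (mod 2).
    Reduce coefficients mod 2: 1·t ≡ 1 (mod 2).
    So t ≡ 1 (mod 2).
    Then x = 23 + 60·1 = 83, valid modulo lcm(60, 8) = 120: x ≡ 83 (mod 120).
Verify: 83 mod 20 = 3, 83 mod 12 = 11, 83 mod 8 = 3.

x ≡ 83 (mod 120).


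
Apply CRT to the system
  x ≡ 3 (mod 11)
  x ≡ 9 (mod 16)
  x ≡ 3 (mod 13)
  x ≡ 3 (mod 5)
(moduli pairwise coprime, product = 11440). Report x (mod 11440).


Product of moduli M = 11 · 16 · 13 · 5 = 11440.
Merge one congruence at a time:
  Start: x ≡ 3 (mod 11).
  Combine with x ≡ 9 (mod 16); new modulus lcm = 176.
    Write x = 3 + 11·t and substitute into x ≡ 9 (mod 16): 11·t ≡ 9 − 3 = 6 (mod 16).
    The inverse of 11 mod 16 is 3 (since 11·3 = 33 = 2·16 + 1), so t ≡ 3·6 = 18 ≡ 2 (mod 16).
    Then x = 3 + 11·2 = 25, valid modulo lcm(11, 16) = 176: x ≡ 25 (mod 176).
  Combine with x ≡ 3 (mod 13); new modulus lcm = 2288.
    Write x = 25 + 176·t and substitute into x ≡ 3 (mod 13): 176·t ≡ 3 − 25 = -22 (mod 13).
    Reduce coefficients mod 13: 7·t ≡ 4 (mod 13).
    The inverse of 7 mod 13 is 2 (since 7·2 = 14 = 1·13 + 1), so t ≡ 2·4 = 8 ≡ 8 (mod 13).
    Then x = 25 + 176·8 = 1433, valid modulo lcm(176, 13) = 2288: x ≡ 1433 (mod 2288).
  Combine with x ≡ 3 (mod 5); new modulus lcm = 11440.
    Write x = 1433 + 2288·t and substitute into x ≡ 3 (mod 5): 2288·t ≡ 3 − 1433 = -1430 (mod 5).
    Reduce coefficients mod 5: 3·t ≡ 0 (mod 5).
    The inverse of 3 mod 5 is 2 (since 3·2 = 6 = 1·5 + 1), so t ≡ 2·0 = 0 ≡ 0 (mod 5).
    Then x = 1433 + 2288·0 = 1433, valid modulo lcm(2288, 5) = 11440: x ≡ 1433 (mod 11440).
Verify against each original: 1433 mod 11 = 3, 1433 mod 16 = 9, 1433 mod 13 = 3, 1433 mod 5 = 3.

x ≡ 1433 (mod 11440).


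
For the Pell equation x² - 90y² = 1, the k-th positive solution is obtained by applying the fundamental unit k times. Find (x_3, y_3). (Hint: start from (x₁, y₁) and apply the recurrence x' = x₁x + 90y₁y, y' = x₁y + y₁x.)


Step 1: Find the fundamental solution (x₁, y₁) of x² - 90y² = 1.
  Expand √90 as a continued fraction. a₀ = ⌊√90⌋ = 9; iterate m_{k+1} = d_k·a_k − m_k, d_{k+1} = (90 − m_{k+1}²)/d_k, a_{k+1} = ⌊(a₀ + m_{k+1})/d_{k+1}⌋ (starting m₀ = 0, d₀ = 1), with convergents p_k = a_k·p_{k-1} + p_{k-2}, q_k = a_k·q_{k-1} + q_{k-2} (p₋₁ = 1, q₋₁ = 0):
  k = 0: a₀ = 9; p₀/q₀ = 9/1; p₀² − 90·q₀² = 81 − 90 = -9.
  k = 1: m = 9, d = 9, a = ⌊(9 + 9)/9⌋ = 2; p/q = (2·9 + 1)/(2·1 + 0) = 19/2; p² − 90·q² = 361 − 360 = 1.
  The first convergent with p² − 90·q² = 1 gives the fundamental solution (x₁, y₁) = (19, 2).
Step 2: Apply the recurrence (x_{n+1}, y_{n+1}) = (x₁x_n + 90y₁y_n, x₁y_n + y₁x_n) repeatedly.
  From (x_1, y_1) = (19, 2): x_2 = 19·19 + 90·2·2 = 721; y_2 = 19·2 + 2·19 = 76.
  From (x_2, y_2) = (721, 76): x_3 = 19·721 + 90·2·76 = 27379; y_3 = 19·76 + 2·721 = 2886.
Step 3: Verify x_3² - 90·y_3² = 749609641 - 749609640 = 1 (should be 1). ✓

(x_1, y_1) = (19, 2); (x_3, y_3) = (27379, 2886).


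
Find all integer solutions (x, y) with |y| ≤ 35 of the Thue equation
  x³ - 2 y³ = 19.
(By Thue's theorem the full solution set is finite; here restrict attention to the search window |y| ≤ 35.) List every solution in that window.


The equation is x³ - 2y³ = 19. For fixed y, x³ = 2·y³ + 19, so a solution requires the RHS to be a perfect cube.
Strategy: iterate y from -35 to 35, compute RHS = 2·y³ + 19, and check whether it is a (positive or negative) perfect cube.
Check small values of y:
  y = 0: RHS = 19 is not a perfect cube.
  y = 1: RHS = 21 is not a perfect cube.
  y = -1: RHS = 17 is not a perfect cube.
  y = 2: RHS = 35 is not a perfect cube.
  y = -2: RHS = 3 is not a perfect cube.
  y = 3: RHS = 73 is not a perfect cube.
  y = -3: RHS = -35 is not a perfect cube.
Continuing the search up to |y| = 35 finds no solutions either.
No (x, y) in the scanned range satisfies the equation.

No integer solutions with |y| ≤ 35.


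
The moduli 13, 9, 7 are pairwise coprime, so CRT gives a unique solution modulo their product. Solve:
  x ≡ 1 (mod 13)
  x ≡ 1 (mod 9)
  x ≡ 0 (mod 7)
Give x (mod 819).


Moduli 13, 9, 7 are pairwise coprime; by CRT there is a unique solution modulo M = 13 · 9 · 7 = 819.
Solve pairwise, accumulating the modulus:
  Start with x ≡ 1 (mod 13).
  Combine with x ≡ 1 (mod 9): since gcd(13, 9) = 1, we get a unique residue mod 117.
    Write x = 1 + 13·t and substitute into x ≡ 1 (mod 9): 13·t ≡ 1 − 1 = 0 (mod 9).
    Reduce coefficients mod 9: 4·t ≡ 0 (mod 9).
    The inverse of 4 mod 9 is 7 (since 4·7 = 28 = 3·9 + 1), so t ≡ 7·0 = 0 ≡ 0 (mod 9).
    Then x = 1 + 13·0 = 1, valid modulo lcm(13, 9) = 117: x ≡ 1 (mod 117).
  Combine with x ≡ 0 (mod 7): since gcd(117, 7) = 1, we get a unique residue mod 819.
    Write x = 1 + 117·t and substitute into x ≡ 0 (mod 7): 117·t ≡ 0 − 1 = -1 (mod 7).
    Reduce coefficients mod 7: 5·t ≡ 6 (mod 7).
    The inverse of 5 mod 7 is 3 (since 5·3 = 15 = 2·7 + 1), so t ≡ 3·6 = 18 ≡ 4 (mod 7).
    Then x = 1 + 117·4 = 469, valid modulo lcm(117, 7) = 819: x ≡ 469 (mod 819).
Verify: 469 mod 13 = 1 ✓, 469 mod 9 = 1 ✓, 469 mod 7 = 0 ✓.

x ≡ 469 (mod 819).


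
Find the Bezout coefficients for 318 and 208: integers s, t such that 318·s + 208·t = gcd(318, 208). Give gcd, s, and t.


Euclidean algorithm on (318, 208) — divide until remainder is 0:
  318 = 1 · 208 + 110
  208 = 1 · 110 + 98
  110 = 1 · 98 + 12
  98 = 8 · 12 + 2
  12 = 6 · 2 + 0
gcd(318, 208) = 2.
Track Bezout coefficients alongside the remainders: start with r₀ = 318 = a·1 + b·0 (s = 1, t = 0) and r₁ = 208 = a·0 + b·1 (s = 0, t = 1); each new remainder r_{k+1} = r_{k-1} − q_k·r_k inherits s_{k+1} = s_{k-1} − q_k·s_k, t_{k+1} = t_{k-1} − q_k·t_k, so r_k = a·s_k + b·t_k at every step:
  q = 1: r = 110, s = 1 − 1·0 = 1, t = 0 − 1·1 = -1  (check: 318·1 + 208·(-1) = 110)
  q = 1: r = 98, s = 0 − 1·1 = -1, t = 1 − 1·(-1) = 2  (check: 318·(-1) + 208·2 = 98)
  q = 1: r = 12, s = 1 − 1·(-1) = 2, t = -1 − 1·2 = -3  (check: 318·2 + 208·(-3) = 12)
  q = 8: r = 2, s = -1 − 8·2 = -17, t = 2 − 8·(-3) = 26  (check: 318·(-17) + 208·26 = 2)
The row with r = 2 (the gcd) gives the Bezout coefficients s = -17, t = 26.
Result: 318 · (-17) + 208 · (26) = 2.

gcd(318, 208) = 2; s = -17, t = 26 (check: 318·(-17) + 208·26 = 2).


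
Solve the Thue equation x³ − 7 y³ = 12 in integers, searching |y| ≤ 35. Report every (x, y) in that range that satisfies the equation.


The equation is x³ - 7y³ = 12. For fixed y, x³ = 7·y³ + 12, so a solution requires the RHS to be a perfect cube.
Strategy: iterate y from -35 to 35, compute RHS = 7·y³ + 12, and check whether it is a (positive or negative) perfect cube.
Check small values of y:
  y = 0: RHS = 12 is not a perfect cube.
  y = 1: RHS = 19 is not a perfect cube.
  y = -1: RHS = 5 is not a perfect cube.
  y = 2: RHS = 68 is not a perfect cube.
  y = -2: RHS = -44 is not a perfect cube.
  y = 3: RHS = 201 is not a perfect cube.
  y = -3: RHS = -177 is not a perfect cube.
Continuing the search up to |y| = 35 finds no solutions either.
No (x, y) in the scanned range satisfies the equation.

No integer solutions with |y| ≤ 35.


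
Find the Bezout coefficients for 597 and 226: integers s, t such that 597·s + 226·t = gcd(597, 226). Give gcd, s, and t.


Euclidean algorithm on (597, 226) — divide until remainder is 0:
  597 = 2 · 226 + 145
  226 = 1 · 145 + 81
  145 = 1 · 81 + 64
  81 = 1 · 64 + 17
  64 = 3 · 17 + 13
  17 = 1 · 13 + 4
  13 = 3 · 4 + 1
  4 = 4 · 1 + 0
gcd(597, 226) = 1.
Track Bezout coefficients alongside the remainders: start with r₀ = 597 = a·1 + b·0 (s = 1, t = 0) and r₁ = 226 = a·0 + b·1 (s = 0, t = 1); each new remainder r_{k+1} = r_{k-1} − q_k·r_k inherits s_{k+1} = s_{k-1} − q_k·s_k, t_{k+1} = t_{k-1} − q_k·t_k, so r_k = a·s_k + b·t_k at every step:
  q = 2: r = 145, s = 1 − 2·0 = 1, t = 0 − 2·1 = -2  (check: 597·1 + 226·(-2) = 145)
  q = 1: r = 81, s = 0 − 1·1 = -1, t = 1 − 1·(-2) = 3  (check: 597·(-1) + 226·3 = 81)
  q = 1: r = 64, s = 1 − 1·(-1) = 2, t = -2 − 1·3 = -5  (check: 597·2 + 226·(-5) = 64)
  q = 1: r = 17, s = -1 − 1·2 = -3, t = 3 − 1·(-5) = 8  (check: 597·(-3) + 226·8 = 17)
  q = 3: r = 13, s = 2 − 3·(-3) = 11, t = -5 − 3·8 = -29  (check: 597·11 + 226·(-29) = 13)
  q = 1: r = 4, s = -3 − 1·11 = -14, t = 8 − 1·(-29) = 37  (check: 597·(-14) + 226·37 = 4)
  q = 3: r = 1, s = 11 − 3·(-14) = 53, t = -29 − 3·37 = -140  (check: 597·53 + 226·(-140) = 1)
The row with r = 1 (the gcd) gives the Bezout coefficients s = 53, t = -140.
Result: 597 · (53) + 226 · (-140) = 1.

gcd(597, 226) = 1; s = 53, t = -140 (check: 597·53 + 226·(-140) = 1).


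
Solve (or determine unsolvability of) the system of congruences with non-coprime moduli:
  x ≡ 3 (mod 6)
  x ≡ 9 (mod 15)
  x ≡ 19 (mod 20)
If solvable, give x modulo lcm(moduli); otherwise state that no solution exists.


Moduli 6, 15, 20 are not pairwise coprime, so CRT works modulo lcm(m_i) when all pairwise compatibility conditions hold.
Pairwise compatibility: gcd(m_i, m_j) must divide a_i - a_j for every pair.
Merge one congruence at a time:
  Start: x ≡ 3 (mod 6).
  Combine with x ≡ 9 (mod 15): gcd(6, 15) = 3; 9 - 3 = 6, which IS divisible by 3, so compatible.
    Write x = 3 + 6·t and substitute into x ≡ 9 (mod 15): 6·t ≡ 9 − 3 = 6 (mod 15).
    Divide the congruence (and modulus) by g = 3: 2·t ≡ 2 (mod 5).
    The inverse of 2 mod 5 is 3 (since 2·3 = 6 = 1·5 + 1), so t ≡ 3·2 = 6 ≡ 1 (mod 5).
    Then x = 3 + 6·1 = 9, valid modulo lcm(6, 15) = 30: x ≡ 9 (mod 30).
  Combine with x ≡ 19 (mod 20): gcd(30, 20) = 10; 19 - 9 = 10, which IS divisible by 10, so compatible.
    Write x = 9 + 30·t and substitute into x ≡ 19 (mod 20): 30·t ≡ 19 − 9 = 10 (mod 20).
    Divide the congruence (and modulus) by g = 10: 3·t ≡ 1 (mod 2).
    Reduce coefficients mod 2: 1·t ≡ 1 (mod 2).
    So t ≡ 1 (mod 2).
    Then x = 9 + 30·1 = 39, valid modulo lcm(30, 20) = 60: x ≡ 39 (mod 60).
Verify: 39 mod 6 = 3, 39 mod 15 = 9, 39 mod 20 = 19.

x ≡ 39 (mod 60).


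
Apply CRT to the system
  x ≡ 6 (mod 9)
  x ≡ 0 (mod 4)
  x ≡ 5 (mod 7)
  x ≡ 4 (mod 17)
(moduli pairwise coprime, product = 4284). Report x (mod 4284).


Product of moduli M = 9 · 4 · 7 · 17 = 4284.
Merge one congruence at a time:
  Start: x ≡ 6 (mod 9).
  Combine with x ≡ 0 (mod 4); new modulus lcm = 36.
    Write x = 6 + 9·t and substitute into x ≡ 0 (mod 4): 9·t ≡ 0 − 6 = -6 (mod 4).
    Reduce coefficients mod 4: 1·t ≡ 2 (mod 4).
    So t ≡ 2 (mod 4).
    Then x = 6 + 9·2 = 24, valid modulo lcm(9, 4) = 36: x ≡ 24 (mod 36).
  Combine with x ≡ 5 (mod 7); new modulus lcm = 252.
    Write x = 24 + 36·t and substitute into x ≡ 5 (mod 7): 36·t ≡ 5 − 24 = -19 (mod 7).
    Reduce coefficients mod 7: 1·t ≡ 2 (mod 7).
    So t ≡ 2 (mod 7).
    Then x = 24 + 36·2 = 96, valid modulo lcm(36, 7) = 252: x ≡ 96 (mod 252).
  Combine with x ≡ 4 (mod 17); new modulus lcm = 4284.
    Write x = 96 + 252·t and substitute into x ≡ 4 (mod 17): 252·t ≡ 4 − 96 = -92 (mod 17).
    Reduce coefficients mod 17: 14·t ≡ 10 (mod 17).
    The inverse of 14 mod 17 is 11 (since 14·11 = 154 = 9·17 + 1), so t ≡ 11·10 = 110 ≡ 8 (mod 17).
    Then x = 96 + 252·8 = 2112, valid modulo lcm(252, 17) = 4284: x ≡ 2112 (mod 4284).
Verify against each original: 2112 mod 9 = 6, 2112 mod 4 = 0, 2112 mod 7 = 5, 2112 mod 17 = 4.

x ≡ 2112 (mod 4284).


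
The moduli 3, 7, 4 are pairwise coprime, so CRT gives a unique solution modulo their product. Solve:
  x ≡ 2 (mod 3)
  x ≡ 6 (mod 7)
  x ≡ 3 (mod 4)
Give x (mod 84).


Moduli 3, 7, 4 are pairwise coprime; by CRT there is a unique solution modulo M = 3 · 7 · 4 = 84.
Solve pairwise, accumulating the modulus:
  Start with x ≡ 2 (mod 3).
  Combine with x ≡ 6 (mod 7): since gcd(3, 7) = 1, we get a unique residue mod 21.
    Write x = 2 + 3·t and substitute into x ≡ 6 (mod 7): 3·t ≡ 6 − 2 = 4 (mod 7).
    The inverse of 3 mod 7 is 5 (since 3·5 = 15 = 2·7 + 1), so t ≡ 5·4 = 20 ≡ 6 (mod 7).
    Then x = 2 + 3·6 = 20, valid modulo lcm(3, 7) = 21: x ≡ 20 (mod 21).
  Combine with x ≡ 3 (mod 4): since gcd(21, 4) = 1, we get a unique residue mod 84.
    Write x = 20 + 21·t and substitute into x ≡ 3 (mod 4): 21·t ≡ 3 − 20 = -17 (mod 4).
    Reduce coefficients mod 4: 1·t ≡ 3 (mod 4).
    So t ≡ 3 (mod 4).
    Then x = 20 + 21·3 = 83, valid modulo lcm(21, 4) = 84: x ≡ 83 (mod 84).
Verify: 83 mod 3 = 2 ✓, 83 mod 7 = 6 ✓, 83 mod 4 = 3 ✓.

x ≡ 83 (mod 84).


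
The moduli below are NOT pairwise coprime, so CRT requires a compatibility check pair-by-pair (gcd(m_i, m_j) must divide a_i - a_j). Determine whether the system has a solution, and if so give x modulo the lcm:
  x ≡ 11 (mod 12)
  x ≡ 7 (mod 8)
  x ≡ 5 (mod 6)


Moduli 12, 8, 6 are not pairwise coprime, so CRT works modulo lcm(m_i) when all pairwise compatibility conditions hold.
Pairwise compatibility: gcd(m_i, m_j) must divide a_i - a_j for every pair.
Merge one congruence at a time:
  Start: x ≡ 11 (mod 12).
  Combine with x ≡ 7 (mod 8): gcd(12, 8) = 4; 7 - 11 = -4, which IS divisible by 4, so compatible.
    Write x = 11 + 12·t and substitute into x ≡ 7 (mod 8): 12·t ≡ 7 − 11 = -4 (mod 8).
    Divide the congruence (and modulus) by g = 4: 3·t ≡ -1 (mod 2).
    Reduce coefficients mod 2: 1·t ≡ 1 (mod 2).
    So t ≡ 1 (mod 2).
    Then x = 11 + 12·1 = 23, valid modulo lcm(12, 8) = 24: x ≡ 23 (mod 24).
  Combine with x ≡ 5 (mod 6): gcd(24, 6) = 6; 5 - 23 = -18, which IS divisible by 6, so compatible.
    Write x = 23 + 24·t and substitute into x ≡ 5 (mod 6): 24·t ≡ 5 − 23 = -18 (mod 6).
    Divide the congruence (and modulus) by g = 6: 4·t ≡ -3 (mod 1).
    Modulo 1 every t works; take t = 0.
    Then x = 23 + 24·0 = 23, valid modulo lcm(24, 6) = 24: x ≡ 23 (mod 24).
Verify: 23 mod 12 = 11, 23 mod 8 = 7, 23 mod 6 = 5.

x ≡ 23 (mod 24).


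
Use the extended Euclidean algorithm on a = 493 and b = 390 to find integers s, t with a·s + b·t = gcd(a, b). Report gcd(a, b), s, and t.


Euclidean algorithm on (493, 390) — divide until remainder is 0:
  493 = 1 · 390 + 103
  390 = 3 · 103 + 81
  103 = 1 · 81 + 22
  81 = 3 · 22 + 15
  22 = 1 · 15 + 7
  15 = 2 · 7 + 1
  7 = 7 · 1 + 0
gcd(493, 390) = 1.
Track Bezout coefficients alongside the remainders: start with r₀ = 493 = a·1 + b·0 (s = 1, t = 0) and r₁ = 390 = a·0 + b·1 (s = 0, t = 1); each new remainder r_{k+1} = r_{k-1} − q_k·r_k inherits s_{k+1} = s_{k-1} − q_k·s_k, t_{k+1} = t_{k-1} − q_k·t_k, so r_k = a·s_k + b·t_k at every step:
  q = 1: r = 103, s = 1 − 1·0 = 1, t = 0 − 1·1 = -1  (check: 493·1 + 390·(-1) = 103)
  q = 3: r = 81, s = 0 − 3·1 = -3, t = 1 − 3·(-1) = 4  (check: 493·(-3) + 390·4 = 81)
  q = 1: r = 22, s = 1 − 1·(-3) = 4, t = -1 − 1·4 = -5  (check: 493·4 + 390·(-5) = 22)
  q = 3: r = 15, s = -3 − 3·4 = -15, t = 4 − 3·(-5) = 19  (check: 493·(-15) + 390·19 = 15)
  q = 1: r = 7, s = 4 − 1·(-15) = 19, t = -5 − 1·19 = -24  (check: 493·19 + 390·(-24) = 7)
  q = 2: r = 1, s = -15 − 2·19 = -53, t = 19 − 2·(-24) = 67  (check: 493·(-53) + 390·67 = 1)
The row with r = 1 (the gcd) gives the Bezout coefficients s = -53, t = 67.
Result: 493 · (-53) + 390 · (67) = 1.

gcd(493, 390) = 1; s = -53, t = 67 (check: 493·(-53) + 390·67 = 1).


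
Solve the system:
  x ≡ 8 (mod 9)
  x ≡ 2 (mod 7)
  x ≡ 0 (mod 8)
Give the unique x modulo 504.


Moduli 9, 7, 8 are pairwise coprime; by CRT there is a unique solution modulo M = 9 · 7 · 8 = 504.
Solve pairwise, accumulating the modulus:
  Start with x ≡ 8 (mod 9).
  Combine with x ≡ 2 (mod 7): since gcd(9, 7) = 1, we get a unique residue mod 63.
    Write x = 8 + 9·t and substitute into x ≡ 2 (mod 7): 9·t ≡ 2 − 8 = -6 (mod 7).
    Reduce coefficients mod 7: 2·t ≡ 1 (mod 7).
    The inverse of 2 mod 7 is 4 (since 2·4 = 8 = 1·7 + 1), so t ≡ 4·1 = 4 ≡ 4 (mod 7).
    Then x = 8 + 9·4 = 44, valid modulo lcm(9, 7) = 63: x ≡ 44 (mod 63).
  Combine with x ≡ 0 (mod 8): since gcd(63, 8) = 1, we get a unique residue mod 504.
    Write x = 44 + 63·t and substitute into x ≡ 0 (mod 8): 63·t ≡ 0 − 44 = -44 (mod 8).
    Reduce coefficients mod 8: 7·t ≡ 4 (mod 8).
    The inverse of 7 mod 8 is 7 (since 7·7 = 49 = 6·8 + 1), so t ≡ 7·4 = 28 ≡ 4 (mod 8).
    Then x = 44 + 63·4 = 296, valid modulo lcm(63, 8) = 504: x ≡ 296 (mod 504).
Verify: 296 mod 9 = 8 ✓, 296 mod 7 = 2 ✓, 296 mod 8 = 0 ✓.

x ≡ 296 (mod 504).


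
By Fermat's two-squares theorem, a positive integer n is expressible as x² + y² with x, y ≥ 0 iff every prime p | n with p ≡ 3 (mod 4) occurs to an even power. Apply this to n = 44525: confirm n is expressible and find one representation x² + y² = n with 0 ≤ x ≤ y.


Step 1: Factor n = 44525 = 5^2 · 13 · 137.
Step 2: Check the mod-4 condition on each prime factor: 5 ≡ 1 (mod 4), exponent 2; 13 ≡ 1 (mod 4), exponent 1; 137 ≡ 1 (mod 4), exponent 1.
All primes ≡ 3 (mod 4) appear to even exponent (or don't appear), so by the two-squares theorem n IS expressible as a sum of two squares.
Step 3: Build a representation. Group n = k² · m with k = 5 and m = 13 · 137 = 1781 (a product of primes ≡ 1 (mod 4)); a representation of m scales to one of n via (k·x)² + (k·y)² = k²(x² + y²). Each prime p ≡ 1 (mod 4) is itself a sum of two squares; find a² by testing p − a² for a perfect square:
  13: 13 − 1² = 12, 13 − 2² = 9 = 3² ⇒ 13 = 2² + 3².
  137: 137 − 1² = 136, 137 − 2² = 133, 137 − 3² = 128, 137 − 4² = 121 = 11² ⇒ 137 = 4² + 11².
  Combine using the Brahmagupta–Fibonacci identity (a² + b²)(c² + d²) = (ac − bd)² + (ad + bc)² = (ac + bd)² + (ad − bc)²:
  13 · 137 = 1781: from (2² + 3²)(4² + 11²), take (2·4 − 3·11, 2·11 + 3·4) = (8 − 33, 22 + 12) = (-25, 34); dropping signs (only squares matter) gives (25, 34); check 25² + 34² = 625 + 1156 = 1781 ✓.
  Scale by k = 5: (5·25, 5·34) = (125, 170).
Step 4: Order so x ≤ y and verify: 125² + 170² = 15625 + 28900 = 44525 = n. ✓

n = 44525 = 125² + 170² (one valid representation with x ≤ y).


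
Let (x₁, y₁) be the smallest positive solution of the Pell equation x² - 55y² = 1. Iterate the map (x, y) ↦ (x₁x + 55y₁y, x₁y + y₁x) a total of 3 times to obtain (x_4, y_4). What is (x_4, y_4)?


Step 1: Find the fundamental solution (x₁, y₁) of x² - 55y² = 1.
  Expand √55 as a continued fraction. a₀ = ⌊√55⌋ = 7; iterate m_{k+1} = d_k·a_k − m_k, d_{k+1} = (55 − m_{k+1}²)/d_k, a_{k+1} = ⌊(a₀ + m_{k+1})/d_{k+1}⌋ (starting m₀ = 0, d₀ = 1), with convergents p_k = a_k·p_{k-1} + p_{k-2}, q_k = a_k·q_{k-1} + q_{k-2} (p₋₁ = 1, q₋₁ = 0):
  k = 0: a₀ = 7; p₀/q₀ = 7/1; p₀² − 55·q₀² = 49 − 55 = -6.
  k = 1: m = 7, d = 6, a = ⌊(7 + 7)/6⌋ = 2; p/q = (2·7 + 1)/(2·1 + 0) = 15/2; p² − 55·q² = 225 − 220 = 5.
  k = 2: m = 5, d = 5, a = ⌊(7 + 5)/5⌋ = 2; p/q = (2·15 + 7)/(2·2 + 1) = 37/5; p² − 55·q² = 1369 − 1375 = -6.
  k = 3: m = 5, d = 6, a = ⌊(7 + 5)/6⌋ = 2; p/q = (2·37 + 15)/(2·5 + 2) = 89/12; p² − 55·q² = 7921 − 7920 = 1.
  The first convergent with p² − 55·q² = 1 gives the fundamental solution (x₁, y₁) = (89, 12).
Step 2: Apply the recurrence (x_{n+1}, y_{n+1}) = (x₁x_n + 55y₁y_n, x₁y_n + y₁x_n) repeatedly.
  From (x_1, y_1) = (89, 12): x_2 = 89·89 + 55·12·12 = 15841; y_2 = 89·12 + 12·89 = 2136.
  From (x_2, y_2) = (15841, 2136): x_3 = 89·15841 + 55·12·2136 = 2819609; y_3 = 89·2136 + 12·15841 = 380196.
  From (x_3, y_3) = (2819609, 380196): x_4 = 89·2819609 + 55·12·380196 = 501874561; y_4 = 89·380196 + 12·2819609 = 67672752.
Step 3: Verify x_4² - 55·y_4² = 251878074978942721 - 251878074978942720 = 1 (should be 1). ✓

(x_1, y_1) = (89, 12); (x_4, y_4) = (501874561, 67672752).


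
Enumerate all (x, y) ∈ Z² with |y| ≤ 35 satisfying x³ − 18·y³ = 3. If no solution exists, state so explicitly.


The equation is x³ - 18y³ = 3. For fixed y, x³ = 18·y³ + 3, so a solution requires the RHS to be a perfect cube.
Strategy: iterate y from -35 to 35, compute RHS = 18·y³ + 3, and check whether it is a (positive or negative) perfect cube.
Check small values of y:
  y = 0: RHS = 3 is not a perfect cube.
  y = 1: RHS = 21 is not a perfect cube.
  y = -1: RHS = -15 is not a perfect cube.
  y = 2: RHS = 147 is not a perfect cube.
  y = -2: RHS = -141 is not a perfect cube.
  y = 3: RHS = 489 is not a perfect cube.
  y = -3: RHS = -483 is not a perfect cube.
Continuing the search up to |y| = 35 finds no solutions either.
No (x, y) in the scanned range satisfies the equation.

No integer solutions with |y| ≤ 35.


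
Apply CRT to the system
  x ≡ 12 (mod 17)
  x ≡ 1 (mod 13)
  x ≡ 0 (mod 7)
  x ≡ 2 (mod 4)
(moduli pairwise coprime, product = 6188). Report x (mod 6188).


Product of moduli M = 17 · 13 · 7 · 4 = 6188.
Merge one congruence at a time:
  Start: x ≡ 12 (mod 17).
  Combine with x ≡ 1 (mod 13); new modulus lcm = 221.
    Write x = 12 + 17·t and substitute into x ≡ 1 (mod 13): 17·t ≡ 1 − 12 = -11 (mod 13).
    Reduce coefficients mod 13: 4·t ≡ 2 (mod 13).
    The inverse of 4 mod 13 is 10 (since 4·10 = 40 = 3·13 + 1), so t ≡ 10·2 = 20 ≡ 7 (mod 13).
    Then x = 12 + 17·7 = 131, valid modulo lcm(17, 13) = 221: x ≡ 131 (mod 221).
  Combine with x ≡ 0 (mod 7); new modulus lcm = 1547.
    Write x = 131 + 221·t and substitute into x ≡ 0 (mod 7): 221·t ≡ 0 − 131 = -131 (mod 7).
    Reduce coefficients mod 7: 4·t ≡ 2 (mod 7).
    The inverse of 4 mod 7 is 2 (since 4·2 = 8 = 1·7 + 1), so t ≡ 2·2 = 4 ≡ 4 (mod 7).
    Then x = 131 + 221·4 = 1015, valid modulo lcm(221, 7) = 1547: x ≡ 1015 (mod 1547).
  Combine with x ≡ 2 (mod 4); new modulus lcm = 6188.
    Write x = 1015 + 1547·t and substitute into x ≡ 2 (mod 4): 1547·t ≡ 2 − 1015 = -1013 (mod 4).
    Reduce coefficients mod 4: 3·t ≡ 3 (mod 4).
    The inverse of 3 mod 4 is 3 (since 3·3 = 9 = 2·4 + 1), so t ≡ 3·3 = 9 ≡ 1 (mod 4).
    Then x = 1015 + 1547·1 = 2562, valid modulo lcm(1547, 4) = 6188: x ≡ 2562 (mod 6188).
Verify against each original: 2562 mod 17 = 12, 2562 mod 13 = 1, 2562 mod 7 = 0, 2562 mod 4 = 2.

x ≡ 2562 (mod 6188).


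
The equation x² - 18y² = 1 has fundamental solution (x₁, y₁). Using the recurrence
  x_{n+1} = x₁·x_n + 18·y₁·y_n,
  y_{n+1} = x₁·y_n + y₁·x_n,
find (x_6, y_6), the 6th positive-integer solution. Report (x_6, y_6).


Step 1: Find the fundamental solution (x₁, y₁) of x² - 18y² = 1.
  Expand √18 as a continued fraction. a₀ = ⌊√18⌋ = 4; iterate m_{k+1} = d_k·a_k − m_k, d_{k+1} = (18 − m_{k+1}²)/d_k, a_{k+1} = ⌊(a₀ + m_{k+1})/d_{k+1}⌋ (starting m₀ = 0, d₀ = 1), with convergents p_k = a_k·p_{k-1} + p_{k-2}, q_k = a_k·q_{k-1} + q_{k-2} (p₋₁ = 1, q₋₁ = 0):
  k = 0: a₀ = 4; p₀/q₀ = 4/1; p₀² − 18·q₀² = 16 − 18 = -2.
  k = 1: m = 4, d = 2, a = ⌊(4 + 4)/2⌋ = 4; p/q = (4·4 + 1)/(4·1 + 0) = 17/4; p² − 18·q² = 289 − 288 = 1.
  The first convergent with p² − 18·q² = 1 gives the fundamental solution (x₁, y₁) = (17, 4).
Step 2: Apply the recurrence (x_{n+1}, y_{n+1}) = (x₁x_n + 18y₁y_n, x₁y_n + y₁x_n) repeatedly.
  From (x_1, y_1) = (17, 4): x_2 = 17·17 + 18·4·4 = 577; y_2 = 17·4 + 4·17 = 136.
  From (x_2, y_2) = (577, 136): x_3 = 17·577 + 18·4·136 = 19601; y_3 = 17·136 + 4·577 = 4620.
  From (x_3, y_3) = (19601, 4620): x_4 = 17·19601 + 18·4·4620 = 665857; y_4 = 17·4620 + 4·19601 = 156944.
  From (x_4, y_4) = (665857, 156944): x_5 = 17·665857 + 18·4·156944 = 22619537; y_5 = 17·156944 + 4·665857 = 5331476.
  From (x_5, y_5) = (22619537, 5331476): x_6 = 17·22619537 + 18·4·5331476 = 768398401; y_6 = 17·5331476 + 4·22619537 = 181113240.
Step 3: Verify x_6² - 18·y_6² = 590436102659356801 - 590436102659356800 = 1 (should be 1). ✓

(x_1, y_1) = (17, 4); (x_6, y_6) = (768398401, 181113240).


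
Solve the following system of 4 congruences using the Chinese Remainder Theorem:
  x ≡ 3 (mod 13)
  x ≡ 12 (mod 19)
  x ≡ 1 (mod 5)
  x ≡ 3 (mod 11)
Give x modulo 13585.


Product of moduli M = 13 · 19 · 5 · 11 = 13585.
Merge one congruence at a time:
  Start: x ≡ 3 (mod 13).
  Combine with x ≡ 12 (mod 19); new modulus lcm = 247.
    Write x = 3 + 13·t and substitute into x ≡ 12 (mod 19): 13·t ≡ 12 − 3 = 9 (mod 19).
    The inverse of 13 mod 19 is 3 (since 13·3 = 39 = 2·19 + 1), so t ≡ 3·9 = 27 ≡ 8 (mod 19).
    Then x = 3 + 13·8 = 107, valid modulo lcm(13, 19) = 247: x ≡ 107 (mod 247).
  Combine with x ≡ 1 (mod 5); new modulus lcm = 1235.
    Write x = 107 + 247·t and substitute into x ≡ 1 (mod 5): 247·t ≡ 1 − 107 = -106 (mod 5).
    Reduce coefficients mod 5: 2·t ≡ 4 (mod 5).
    The inverse of 2 mod 5 is 3 (since 2·3 = 6 = 1·5 + 1), so t ≡ 3·4 = 12 ≡ 2 (mod 5).
    Then x = 107 + 247·2 = 601, valid modulo lcm(247, 5) = 1235: x ≡ 601 (mod 1235).
  Combine with x ≡ 3 (mod 11); new modulus lcm = 13585.
    Write x = 601 + 1235·t and substitute into x ≡ 3 (mod 11): 1235·t ≡ 3 − 601 = -598 (mod 11).
    Reduce coefficients mod 11: 3·t ≡ 7 (mod 11).
    The inverse of 3 mod 11 is 4 (since 3·4 = 12 = 1·11 + 1), so t ≡ 4·7 = 28 ≡ 6 (mod 11).
    Then x = 601 + 1235·6 = 8011, valid modulo lcm(1235, 11) = 13585: x ≡ 8011 (mod 13585).
Verify against each original: 8011 mod 13 = 3, 8011 mod 19 = 12, 8011 mod 5 = 1, 8011 mod 11 = 3.

x ≡ 8011 (mod 13585).


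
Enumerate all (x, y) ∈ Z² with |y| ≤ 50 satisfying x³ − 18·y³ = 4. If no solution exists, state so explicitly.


The equation is x³ - 18y³ = 4. For fixed y, x³ = 18·y³ + 4, so a solution requires the RHS to be a perfect cube.
Strategy: iterate y from -50 to 50, compute RHS = 18·y³ + 4, and check whether it is a (positive or negative) perfect cube.
Check small values of y:
  y = 0: RHS = 4 is not a perfect cube.
  y = 1: RHS = 22 is not a perfect cube.
  y = -1: RHS = -14 is not a perfect cube.
  y = 2: RHS = 148 is not a perfect cube.
  y = -2: RHS = -140 is not a perfect cube.
  y = 3: RHS = 490 is not a perfect cube.
  y = -3: RHS = -482 is not a perfect cube.
Continuing the search up to |y| = 50 finds no solutions either.
No (x, y) in the scanned range satisfies the equation.

No integer solutions with |y| ≤ 50.


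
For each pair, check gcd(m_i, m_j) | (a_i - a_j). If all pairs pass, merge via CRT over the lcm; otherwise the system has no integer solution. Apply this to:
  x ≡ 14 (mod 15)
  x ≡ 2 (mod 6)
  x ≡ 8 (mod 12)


Moduli 15, 6, 12 are not pairwise coprime, so CRT works modulo lcm(m_i) when all pairwise compatibility conditions hold.
Pairwise compatibility: gcd(m_i, m_j) must divide a_i - a_j for every pair.
Merge one congruence at a time:
  Start: x ≡ 14 (mod 15).
  Combine with x ≡ 2 (mod 6): gcd(15, 6) = 3; 2 - 14 = -12, which IS divisible by 3, so compatible.
    Write x = 14 + 15·t and substitute into x ≡ 2 (mod 6): 15·t ≡ 2 − 14 = -12 (mod 6).
    Divide the congruence (and modulus) by g = 3: 5·t ≡ -4 (mod 2).
    Reduce coefficients mod 2: 1·t ≡ 0 (mod 2).
    So t ≡ 0 (mod 2).
    Then x = 14 + 15·0 = 14, valid modulo lcm(15, 6) = 30: x ≡ 14 (mod 30).
  Combine with x ≡ 8 (mod 12): gcd(30, 12) = 6; 8 - 14 = -6, which IS divisible by 6, so compatible.
    Write x = 14 + 30·t and substitute into x ≡ 8 (mod 12): 30·t ≡ 8 − 14 = -6 (mod 12).
    Divide the congruence (and modulus) by g = 6: 5·t ≡ -1 (mod 2).
    Reduce coefficients mod 2: 1·t ≡ 1 (mod 2).
    So t ≡ 1 (mod 2).
    Then x = 14 + 30·1 = 44, valid modulo lcm(30, 12) = 60: x ≡ 44 (mod 60).
Verify: 44 mod 15 = 14, 44 mod 6 = 2, 44 mod 12 = 8.

x ≡ 44 (mod 60).


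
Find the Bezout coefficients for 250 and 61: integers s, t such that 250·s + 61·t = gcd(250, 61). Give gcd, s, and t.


Euclidean algorithm on (250, 61) — divide until remainder is 0:
  250 = 4 · 61 + 6
  61 = 10 · 6 + 1
  6 = 6 · 1 + 0
gcd(250, 61) = 1.
Track Bezout coefficients alongside the remainders: start with r₀ = 250 = a·1 + b·0 (s = 1, t = 0) and r₁ = 61 = a·0 + b·1 (s = 0, t = 1); each new remainder r_{k+1} = r_{k-1} − q_k·r_k inherits s_{k+1} = s_{k-1} − q_k·s_k, t_{k+1} = t_{k-1} − q_k·t_k, so r_k = a·s_k + b·t_k at every step:
  q = 4: r = 6, s = 1 − 4·0 = 1, t = 0 − 4·1 = -4  (check: 250·1 + 61·(-4) = 6)
  q = 10: r = 1, s = 0 − 10·1 = -10, t = 1 − 10·(-4) = 41  (check: 250·(-10) + 61·41 = 1)
The row with r = 1 (the gcd) gives the Bezout coefficients s = -10, t = 41.
Result: 250 · (-10) + 61 · (41) = 1.

gcd(250, 61) = 1; s = -10, t = 41 (check: 250·(-10) + 61·41 = 1).


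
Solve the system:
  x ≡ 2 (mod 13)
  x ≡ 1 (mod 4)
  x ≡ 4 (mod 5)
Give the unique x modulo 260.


Moduli 13, 4, 5 are pairwise coprime; by CRT there is a unique solution modulo M = 13 · 4 · 5 = 260.
Solve pairwise, accumulating the modulus:
  Start with x ≡ 2 (mod 13).
  Combine with x ≡ 1 (mod 4): since gcd(13, 4) = 1, we get a unique residue mod 52.
    Write x = 2 + 13·t and substitute into x ≡ 1 (mod 4): 13·t ≡ 1 − 2 = -1 (mod 4).
    Reduce coefficients mod 4: 1·t ≡ 3 (mod 4).
    So t ≡ 3 (mod 4).
    Then x = 2 + 13·3 = 41, valid modulo lcm(13, 4) = 52: x ≡ 41 (mod 52).
  Combine with x ≡ 4 (mod 5): since gcd(52, 5) = 1, we get a unique residue mod 260.
    Write x = 41 + 52·t and substitute into x ≡ 4 (mod 5): 52·t ≡ 4 − 41 = -37 (mod 5).
    Reduce coefficients mod 5: 2·t ≡ 3 (mod 5).
    The inverse of 2 mod 5 is 3 (since 2·3 = 6 = 1·5 + 1), so t ≡ 3·3 = 9 ≡ 4 (mod 5).
    Then x = 41 + 52·4 = 249, valid modulo lcm(52, 5) = 260: x ≡ 249 (mod 260).
Verify: 249 mod 13 = 2 ✓, 249 mod 4 = 1 ✓, 249 mod 5 = 4 ✓.

x ≡ 249 (mod 260).


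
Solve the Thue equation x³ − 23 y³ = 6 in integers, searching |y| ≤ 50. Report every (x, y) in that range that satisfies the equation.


The equation is x³ - 23y³ = 6. For fixed y, x³ = 23·y³ + 6, so a solution requires the RHS to be a perfect cube.
Strategy: iterate y from -50 to 50, compute RHS = 23·y³ + 6, and check whether it is a (positive or negative) perfect cube.
Check small values of y:
  y = 0: RHS = 6 is not a perfect cube.
  y = 1: RHS = 29 is not a perfect cube.
  y = -1: RHS = -17 is not a perfect cube.
  y = 2: RHS = 190 is not a perfect cube.
  y = -2: RHS = -178 is not a perfect cube.
  y = 3: RHS = 627 is not a perfect cube.
  y = -3: RHS = -615 is not a perfect cube.
Continuing the search up to |y| = 50 finds no solutions either.
No (x, y) in the scanned range satisfies the equation.

No integer solutions with |y| ≤ 50.


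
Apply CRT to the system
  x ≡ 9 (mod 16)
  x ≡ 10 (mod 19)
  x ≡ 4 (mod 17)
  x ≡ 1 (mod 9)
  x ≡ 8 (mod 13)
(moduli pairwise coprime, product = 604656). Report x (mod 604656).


Product of moduli M = 16 · 19 · 17 · 9 · 13 = 604656.
Merge one congruence at a time:
  Start: x ≡ 9 (mod 16).
  Combine with x ≡ 10 (mod 19); new modulus lcm = 304.
    Write x = 9 + 16·t and substitute into x ≡ 10 (mod 19): 16·t ≡ 10 − 9 = 1 (mod 19).
    The inverse of 16 mod 19 is 6 (since 16·6 = 96 = 5·19 + 1), so t ≡ 6·1 = 6 ≡ 6 (mod 19).
    Then x = 9 + 16·6 = 105, valid modulo lcm(16, 19) = 304: x ≡ 105 (mod 304).
  Combine with x ≡ 4 (mod 17); new modulus lcm = 5168.
    Write x = 105 + 304·t and substitute into x ≡ 4 (mod 17): 304·t ≡ 4 − 105 = -101 (mod 17).
    Reduce coefficients mod 17: 15·t ≡ 1 (mod 17).
    The inverse of 15 mod 17 is 8 (since 15·8 = 120 = 7·17 + 1), so t ≡ 8·1 = 8 ≡ 8 (mod 17).
    Then x = 105 + 304·8 = 2537, valid modulo lcm(304, 17) = 5168: x ≡ 2537 (mod 5168).
  Combine with x ≡ 1 (mod 9); new modulus lcm = 46512.
    Write x = 2537 + 5168·t and substitute into x ≡ 1 (mod 9): 5168·t ≡ 1 − 2537 = -2536 (mod 9).
    Reduce coefficients mod 9: 2·t ≡ 2 (mod 9).
    The inverse of 2 mod 9 is 5 (since 2·5 = 10 = 1·9 + 1), so t ≡ 5·2 = 10 ≡ 1 (mod 9).
    Then x = 2537 + 5168·1 = 7705, valid modulo lcm(5168, 9) = 46512: x ≡ 7705 (mod 46512).
  Combine with x ≡ 8 (mod 13); new modulus lcm = 604656.
    Write x = 7705 + 46512·t and substitute into x ≡ 8 (mod 13): 46512·t ≡ 8 − 7705 = -7697 (mod 13).
    Reduce coefficients mod 13: 11·t ≡ 12 (mod 13).
    The inverse of 11 mod 13 is 6 (since 11·6 = 66 = 5·13 + 1), so t ≡ 6·12 = 72 ≡ 7 (mod 13).
    Then x = 7705 + 46512·7 = 333289, valid modulo lcm(46512, 13) = 604656: x ≡ 333289 (mod 604656).
Verify against each original: 333289 mod 16 = 9, 333289 mod 19 = 10, 333289 mod 17 = 4, 333289 mod 9 = 1, 333289 mod 13 = 8.

x ≡ 333289 (mod 604656).


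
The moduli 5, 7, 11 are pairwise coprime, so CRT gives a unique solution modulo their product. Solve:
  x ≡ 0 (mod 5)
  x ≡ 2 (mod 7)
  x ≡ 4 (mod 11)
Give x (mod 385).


Moduli 5, 7, 11 are pairwise coprime; by CRT there is a unique solution modulo M = 5 · 7 · 11 = 385.
Solve pairwise, accumulating the modulus:
  Start with x ≡ 0 (mod 5).
  Combine with x ≡ 2 (mod 7): since gcd(5, 7) = 1, we get a unique residue mod 35.
    Write x = 0 + 5·t and substitute into x ≡ 2 (mod 7): 5·t ≡ 2 − 0 = 2 (mod 7).
    The inverse of 5 mod 7 is 3 (since 5·3 = 15 = 2·7 + 1), so t ≡ 3·2 = 6 ≡ 6 (mod 7).
    Then x = 0 + 5·6 = 30, valid modulo lcm(5, 7) = 35: x ≡ 30 (mod 35).
  Combine with x ≡ 4 (mod 11): since gcd(35, 11) = 1, we get a unique residue mod 385.
    Write x = 30 + 35·t and substitute into x ≡ 4 (mod 11): 35·t ≡ 4 − 30 = -26 (mod 11).
    Reduce coefficients mod 11: 2·t ≡ 7 (mod 11).
    The inverse of 2 mod 11 is 6 (since 2·6 = 12 = 1·11 + 1), so t ≡ 6·7 = 42 ≡ 9 (mod 11).
    Then x = 30 + 35·9 = 345, valid modulo lcm(35, 11) = 385: x ≡ 345 (mod 385).
Verify: 345 mod 5 = 0 ✓, 345 mod 7 = 2 ✓, 345 mod 11 = 4 ✓.

x ≡ 345 (mod 385).


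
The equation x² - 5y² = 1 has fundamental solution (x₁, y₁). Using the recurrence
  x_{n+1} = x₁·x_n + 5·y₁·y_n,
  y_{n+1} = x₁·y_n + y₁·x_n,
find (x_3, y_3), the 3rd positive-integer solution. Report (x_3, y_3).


Step 1: Find the fundamental solution (x₁, y₁) of x² - 5y² = 1.
  Expand √5 as a continued fraction. a₀ = ⌊√5⌋ = 2; iterate m_{k+1} = d_k·a_k − m_k, d_{k+1} = (5 − m_{k+1}²)/d_k, a_{k+1} = ⌊(a₀ + m_{k+1})/d_{k+1}⌋ (starting m₀ = 0, d₀ = 1), with convergents p_k = a_k·p_{k-1} + p_{k-2}, q_k = a_k·q_{k-1} + q_{k-2} (p₋₁ = 1, q₋₁ = 0):
  k = 0: a₀ = 2; p₀/q₀ = 2/1; p₀² − 5·q₀² = 4 − 5 = -1.
  k = 1: m = 2, d = 1, a = ⌊(2 + 2)/1⌋ = 4; p/q = (4·2 + 1)/(4·1 + 0) = 9/4; p² − 5·q² = 81 − 80 = 1.
  The first convergent with p² − 5·q² = 1 gives the fundamental solution (x₁, y₁) = (9, 4).
Step 2: Apply the recurrence (x_{n+1}, y_{n+1}) = (x₁x_n + 5y₁y_n, x₁y_n + y₁x_n) repeatedly.
  From (x_1, y_1) = (9, 4): x_2 = 9·9 + 5·4·4 = 161; y_2 = 9·4 + 4·9 = 72.
  From (x_2, y_2) = (161, 72): x_3 = 9·161 + 5·4·72 = 2889; y_3 = 9·72 + 4·161 = 1292.
Step 3: Verify x_3² - 5·y_3² = 8346321 - 8346320 = 1 (should be 1). ✓

(x_1, y_1) = (9, 4); (x_3, y_3) = (2889, 1292).
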